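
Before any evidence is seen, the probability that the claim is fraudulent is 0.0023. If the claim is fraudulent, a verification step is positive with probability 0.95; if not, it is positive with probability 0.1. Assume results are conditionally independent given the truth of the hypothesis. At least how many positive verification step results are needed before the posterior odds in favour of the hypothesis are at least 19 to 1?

5

Prior odds = 0.0023/0.9977 = 23/9977.
Likelihood ratio of a positive = 0.95/0.1 = 9.5.
Target odds = 19.
Need (23/9977) × 9.5ⁿ ≥ 19, i.e. 9.5ⁿ ≥ 189563/23.
9.5⁴ = 8145.0625 falls short of 189563/23 but 9.5⁵ = 77378.09375 reaches it, so n = 5.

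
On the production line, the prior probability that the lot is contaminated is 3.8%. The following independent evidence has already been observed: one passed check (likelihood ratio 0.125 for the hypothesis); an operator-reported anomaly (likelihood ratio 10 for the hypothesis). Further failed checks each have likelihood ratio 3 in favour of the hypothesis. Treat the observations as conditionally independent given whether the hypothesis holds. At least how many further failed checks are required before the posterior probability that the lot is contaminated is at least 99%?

Prior odds = 0.038/0.962 = 19/481.
Combined Bayes factor of the evidence already in hand = 0.125 × 10 = 1.25.
Odds after that evidence = (19/481) × 1.25 = 95/1924.
Target odds = 0.99/0.01 = 99.
Need 3ⁿ ≥ 99 ÷ (95/1924) = 190476/95.
3⁶ = 729 falls short of 190476/95 but 3⁷ = 2187 reaches it, so n = 7.

7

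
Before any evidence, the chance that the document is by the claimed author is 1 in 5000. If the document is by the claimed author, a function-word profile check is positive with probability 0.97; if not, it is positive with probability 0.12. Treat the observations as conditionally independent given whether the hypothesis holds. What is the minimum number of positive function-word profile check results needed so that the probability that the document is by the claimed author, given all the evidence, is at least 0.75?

5

Prior odds = 0.0002/0.9998 = 1/4999.
Likelihood ratio of a positive = 0.97/0.12 = 97/12.
Target posterior odds = 0.75/0.25 = 3.
Need (1/4999) × (97/12)ⁿ ≥ 3, i.e. (97/12)ⁿ ≥ 14997.
(97/12)⁴ = 88529281/20736 falls short of 14997 but (97/12)⁵ ≈34510.6 reaches it, so n = 5.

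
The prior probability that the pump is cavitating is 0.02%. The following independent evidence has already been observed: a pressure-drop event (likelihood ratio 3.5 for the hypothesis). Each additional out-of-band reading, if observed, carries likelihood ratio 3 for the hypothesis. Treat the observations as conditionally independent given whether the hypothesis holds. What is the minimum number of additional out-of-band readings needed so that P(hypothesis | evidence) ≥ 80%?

Prior odds = 0.0002/0.9998 = 1/4999.
Bayes factor of the evidence already in hand = 3.5.
Odds after that evidence = (1/4999) × 3.5 = 7/9998.
Target odds = 0.8/0.2 = 4.
Need 3ⁿ ≥ 4 ÷ (7/9998) = 39992/7.
3⁷ = 2187 falls short of 39992/7 but 3⁸ = 6561 reaches it, so n = 8.

8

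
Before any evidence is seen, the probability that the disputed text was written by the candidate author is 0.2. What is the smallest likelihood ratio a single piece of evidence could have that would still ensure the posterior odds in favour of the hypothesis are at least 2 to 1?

Prior odds = 0.2/0.8 = 0.25.
Target odds = 2.
Required Bayes factor = 2 ÷ 0.25 = 8.

8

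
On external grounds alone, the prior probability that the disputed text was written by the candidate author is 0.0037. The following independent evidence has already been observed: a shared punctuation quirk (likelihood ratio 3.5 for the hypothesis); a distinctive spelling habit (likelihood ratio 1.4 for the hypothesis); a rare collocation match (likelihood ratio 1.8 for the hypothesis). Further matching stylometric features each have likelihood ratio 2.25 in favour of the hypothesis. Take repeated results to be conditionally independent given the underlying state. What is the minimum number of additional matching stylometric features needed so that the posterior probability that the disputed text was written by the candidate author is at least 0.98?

10

Prior odds = 0.0037/0.9963 = 37/9963.
Combined Bayes factor of the evidence already in hand = 3.5 × 1.4 × 1.8 = 8.82.
Odds after that evidence = (37/9963) × 8.82 = 1813/55350.
Target odds = 0.98/0.02 = 49.
Need 2.25ⁿ ≥ 49 ÷ (1813/55350) = 55350/37.
2.25⁹ = 387420489/262144 falls short of 55350/37 but 2.25¹⁰ ≈3325.26 reaches it, so n = 10.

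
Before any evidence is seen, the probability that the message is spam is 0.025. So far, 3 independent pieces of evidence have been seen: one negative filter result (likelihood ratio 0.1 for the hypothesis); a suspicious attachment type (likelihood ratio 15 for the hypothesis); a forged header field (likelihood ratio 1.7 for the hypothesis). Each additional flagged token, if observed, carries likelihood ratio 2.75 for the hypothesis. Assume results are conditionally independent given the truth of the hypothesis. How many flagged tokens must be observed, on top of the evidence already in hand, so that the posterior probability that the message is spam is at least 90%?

Prior odds = 0.025/0.975 = 1/39.
Combined Bayes factor of the evidence already in hand = 0.1 × 15 × 1.7 = 2.55.
Odds after that evidence = (1/39) × 2.55 = 17/260.
Target odds = 0.9/0.1 = 9.
Need 2.75ⁿ ≥ 9 ÷ (17/260) = 2340/17.
2.75⁴ = 57.19140625 falls short of 2340/17 but 2.75⁵ = 161051/1024 reaches it, so n = 5.

5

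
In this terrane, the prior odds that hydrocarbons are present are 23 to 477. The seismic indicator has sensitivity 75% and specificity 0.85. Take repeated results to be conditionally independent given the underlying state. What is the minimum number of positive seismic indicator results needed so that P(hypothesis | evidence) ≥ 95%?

Prior odds = 23/477.
False-positive rate = 1 − 0.85 = 0.15; likelihood ratio of a positive = 0.75/0.15 = 5.
Target odds: 0.95 ÷ 0.05 = 19.
Require 5ⁿ ≥ 19 ÷ (23/477) = 9063/23.
5³ = 125 falls short of 9063/23 but 5⁴ = 625 reaches it, so n = 4.

4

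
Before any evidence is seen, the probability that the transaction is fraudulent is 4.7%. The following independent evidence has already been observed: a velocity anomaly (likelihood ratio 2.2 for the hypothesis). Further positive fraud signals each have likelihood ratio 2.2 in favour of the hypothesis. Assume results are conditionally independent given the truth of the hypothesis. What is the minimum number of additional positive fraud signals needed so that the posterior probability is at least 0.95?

7

Prior odds = 0.047/0.953 = 47/953.
Bayes factor of the evidence already in hand = 2.2.
Odds after that evidence = (47/953) × 2.2 = 517/4765.
Target odds = 0.95/0.05 = 19.
Need 2.2ⁿ ≥ 19 ÷ (517/4765) = 90535/517.
2.2⁶ = 1771561/15625 falls short of 90535/517 but 2.2⁷ = 19487171/78125 reaches it, so n = 7.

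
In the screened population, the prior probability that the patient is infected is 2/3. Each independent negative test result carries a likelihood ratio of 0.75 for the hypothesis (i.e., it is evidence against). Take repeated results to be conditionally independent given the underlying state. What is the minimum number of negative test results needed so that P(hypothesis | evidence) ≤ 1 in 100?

19

Prior odds: (2/3) ÷ (1/3) = 2.
Likelihood ratio per negative test result = 0.75.
Target posterior odds = 0.01/0.99 = 1/99.
Require 0.75ⁿ ≤ 1/99 ÷ 2 = 1/198.
0.75¹⁸ ≈0.00563771 is still above 1/198 but 0.75¹⁹ ≈0.00422828 is at or below it, so n = 19.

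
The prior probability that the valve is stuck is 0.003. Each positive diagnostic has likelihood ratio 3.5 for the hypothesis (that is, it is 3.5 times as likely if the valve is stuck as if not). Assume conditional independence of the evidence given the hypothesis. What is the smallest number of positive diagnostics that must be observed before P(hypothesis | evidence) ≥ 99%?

Prior odds = 0.003/0.997 = 3/997.
Likelihood ratio per positive diagnostic = 3.5.
Target posterior odds = 0.99/0.01 = 99.
Need (3/997) × 3.5ⁿ ≥ 99, i.e. 3.5ⁿ ≥ 32901.
3.5⁸ = 5764801/256 falls short of 32901 but 3.5⁹ = 40353607/512 reaches it, so n = 9.

9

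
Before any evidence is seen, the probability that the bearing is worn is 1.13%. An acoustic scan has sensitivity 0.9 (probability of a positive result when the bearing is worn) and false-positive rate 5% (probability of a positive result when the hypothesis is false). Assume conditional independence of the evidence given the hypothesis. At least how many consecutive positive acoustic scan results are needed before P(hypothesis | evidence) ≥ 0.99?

4

Prior odds = 0.0113/0.9887 = 113/9887.
Likelihood ratio of a positive result = 0.9/0.05 = 18.
Target posterior odds = 0.99/0.01 = 99.
Need (113/9887) × 18ⁿ ≥ 99, i.e. 18ⁿ ≥ 978813/113.
18³ = 5832 falls short of 978813/113 but 18⁴ = 104976 reaches it, so n = 4.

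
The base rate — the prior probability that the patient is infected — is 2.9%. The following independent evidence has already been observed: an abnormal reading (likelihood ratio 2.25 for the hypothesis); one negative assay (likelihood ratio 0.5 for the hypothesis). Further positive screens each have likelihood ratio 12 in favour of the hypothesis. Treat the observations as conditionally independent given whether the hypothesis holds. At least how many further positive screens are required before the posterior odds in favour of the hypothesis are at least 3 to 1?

2

Prior odds = 0.029/0.971 = 29/971.
Combined Bayes factor of the evidence already in hand = 2.25 × 0.5 = 1.125.
Odds after that evidence = (29/971) × 1.125 = 261/7768.
Target odds = 3.
Need 12ⁿ ≥ 3 ÷ (261/7768) = 7768/87.
12¹ = 12 falls short of 7768/87 but 12² = 144 reaches it, so n = 2.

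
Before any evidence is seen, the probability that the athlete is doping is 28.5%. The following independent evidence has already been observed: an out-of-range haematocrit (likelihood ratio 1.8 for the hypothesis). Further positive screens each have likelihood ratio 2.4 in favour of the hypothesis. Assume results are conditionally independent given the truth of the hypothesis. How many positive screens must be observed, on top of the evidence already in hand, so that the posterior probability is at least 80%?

Prior odds = 0.285/0.715 = 57/143.
Bayes factor of the evidence already in hand = 1.8.
Odds after that evidence = (57/143) × 1.8 = 513/715.
Target odds = 0.8/0.2 = 4.
Need 2.4ⁿ ≥ 4 ÷ (513/715) = 2860/513.
2.4¹ = 2.4 falls short of 2860/513 but 2.4² = 5.76 reaches it, so n = 2.

2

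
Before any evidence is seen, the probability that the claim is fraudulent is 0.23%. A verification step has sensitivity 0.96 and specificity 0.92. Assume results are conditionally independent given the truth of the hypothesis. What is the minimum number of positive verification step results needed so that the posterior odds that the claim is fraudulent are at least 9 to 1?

4

Prior odds: 0.0023 ÷ 0.9977 = 23/9977.
False-positive rate = 1 − 0.92 = 0.08; likelihood ratio of a positive = 0.96/0.08 = 12.
Target odds = 9.
Need (23/9977) × 12ⁿ ≥ 9, i.e. 12ⁿ ≥ 89793/23.
12³ = 1728 falls short of 89793/23 but 12⁴ = 20736 reaches it, so n = 4.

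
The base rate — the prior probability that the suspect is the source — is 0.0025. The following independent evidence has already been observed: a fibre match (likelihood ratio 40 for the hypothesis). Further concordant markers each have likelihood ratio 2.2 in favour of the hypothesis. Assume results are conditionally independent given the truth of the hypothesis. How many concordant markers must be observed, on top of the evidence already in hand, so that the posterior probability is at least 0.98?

Prior odds = 0.0025/0.9975 = 1/399.
Bayes factor of the evidence already in hand = 40.
Odds after that evidence = (1/399) × 40 = 40/399.
Target odds = 0.98/0.02 = 49.
Need 2.2ⁿ ≥ 49 ÷ (40/399) = 488.775.
2.2⁷ = 19487171/78125 falls short of 488.775 but 2.2⁸ = 214358881/390625 reaches it, so n = 8.

8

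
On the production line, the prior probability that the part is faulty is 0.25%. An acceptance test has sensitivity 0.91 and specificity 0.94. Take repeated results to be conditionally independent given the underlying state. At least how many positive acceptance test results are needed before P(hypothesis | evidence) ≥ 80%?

Prior odds: 0.0025 ÷ 0.9975 = 1/399.
False-positive rate = 1 − 0.94 = 0.06; likelihood ratio of a positive = 0.91/0.06 = 91/6.
Target odds: 0.8 ÷ 0.2 = 4.
Need (1/399) × (91/6)ⁿ ≥ 4, i.e. (91/6)ⁿ ≥ 1596.
(91/6)² = 8281/36 falls short of 1596 but (91/6)³ = 753571/216 reaches it, so n = 3.

3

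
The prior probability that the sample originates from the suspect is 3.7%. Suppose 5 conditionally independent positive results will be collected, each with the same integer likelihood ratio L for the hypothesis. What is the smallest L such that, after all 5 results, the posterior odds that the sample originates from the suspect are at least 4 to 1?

3

Prior odds = 0.037/0.963 = 37/963.
Target odds = 4.
Need L⁵ ≥ 4 ÷ (37/963) = 3852/37.
2⁵ = 32 < 3852/37 ≤ 243 = 3⁵, so L = 3.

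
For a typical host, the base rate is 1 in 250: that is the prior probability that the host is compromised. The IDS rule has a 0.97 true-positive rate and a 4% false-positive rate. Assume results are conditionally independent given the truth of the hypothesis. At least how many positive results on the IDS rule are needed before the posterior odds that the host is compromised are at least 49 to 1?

Prior odds = 0.004/0.996 = 1/249.
Likelihood ratio of a positive result = 0.97/0.04 = 24.25.
Target odds = 49.
Need (1/249) × 24.25ⁿ ≥ 49, i.e. 24.25ⁿ ≥ 12201.
24.25² = 588.0625 falls short of 12201 but 24.25³ = 912673/64 reaches it, so n = 3.

3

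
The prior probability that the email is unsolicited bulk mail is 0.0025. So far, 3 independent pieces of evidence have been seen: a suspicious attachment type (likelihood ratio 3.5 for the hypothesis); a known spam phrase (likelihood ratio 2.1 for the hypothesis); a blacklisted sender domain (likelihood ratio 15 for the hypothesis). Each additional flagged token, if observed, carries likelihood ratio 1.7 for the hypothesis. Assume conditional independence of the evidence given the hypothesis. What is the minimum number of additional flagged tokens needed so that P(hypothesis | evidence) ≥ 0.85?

6

Prior odds = 0.0025/0.9975 = 1/399.
Combined Bayes factor of the evidence already in hand = 3.5 × 2.1 × 15 = 110.25.
Odds after that evidence = (1/399) × 110.25 = 21/76.
Target odds = 0.85/0.15 = 17/3.
Need 1.7ⁿ ≥ 17/3 ÷ (21/76) = 1292/63.
1.7⁵ = 1419857/100000 falls short of 1292/63 but 1.7⁶ = 24137569/1000000 reaches it, so n = 6.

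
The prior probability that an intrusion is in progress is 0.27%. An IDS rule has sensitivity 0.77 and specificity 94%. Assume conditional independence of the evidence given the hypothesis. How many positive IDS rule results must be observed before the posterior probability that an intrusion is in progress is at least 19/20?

Prior odds: 0.0027 ÷ 0.9973 = 27/9973.
False-positive rate = 1 − 0.94 = 0.06; likelihood ratio of a positive = 0.77/0.06 = 77/6.
Target posterior odds = 0.95/0.05 = 19.
Require (77/6)ⁿ ≥ 19 ÷ (27/9973) = 189487/27.
(77/6)³ = 456533/216 falls short of 189487/27 but (77/6)⁴ = 35153041/1296 reaches it, so n = 4.

4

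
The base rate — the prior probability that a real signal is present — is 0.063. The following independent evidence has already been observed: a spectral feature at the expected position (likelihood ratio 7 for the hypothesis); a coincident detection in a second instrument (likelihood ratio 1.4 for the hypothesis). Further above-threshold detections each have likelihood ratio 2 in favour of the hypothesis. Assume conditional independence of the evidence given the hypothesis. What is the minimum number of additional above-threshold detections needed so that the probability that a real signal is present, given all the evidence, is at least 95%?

Prior odds = 0.063/0.937 = 63/937.
Combined Bayes factor of the evidence already in hand = 7 × 1.4 = 9.8.
Odds after that evidence = (63/937) × 9.8 = 3087/4685.
Target odds = 0.95/0.05 = 19.
Need 2ⁿ ≥ 19 ÷ (3087/4685) = 89015/3087.
2⁴ = 16 falls short of 89015/3087 but 2⁵ = 32 reaches it, so n = 5.

5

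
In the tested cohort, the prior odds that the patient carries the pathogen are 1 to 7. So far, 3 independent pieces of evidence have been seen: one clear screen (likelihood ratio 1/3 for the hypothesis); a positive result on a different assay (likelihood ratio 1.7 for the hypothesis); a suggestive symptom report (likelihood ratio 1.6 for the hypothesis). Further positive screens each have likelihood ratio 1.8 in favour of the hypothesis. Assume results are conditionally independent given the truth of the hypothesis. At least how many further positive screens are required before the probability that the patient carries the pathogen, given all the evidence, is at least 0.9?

8

Prior odds = 1/7.
Combined Bayes factor of the evidence already in hand = (1/3) × 1.7 × 1.6 = 68/75.
Odds after that evidence = (1/7) × 68/75 = 68/525.
Target odds = 0.9/0.1 = 9.
Need 1.8ⁿ ≥ 9 ÷ (68/525) = 4725/68.
1.8⁷ = 4782969/78125 falls short of 4725/68 but 1.8⁸ = 43046721/390625 reaches it, so n = 8.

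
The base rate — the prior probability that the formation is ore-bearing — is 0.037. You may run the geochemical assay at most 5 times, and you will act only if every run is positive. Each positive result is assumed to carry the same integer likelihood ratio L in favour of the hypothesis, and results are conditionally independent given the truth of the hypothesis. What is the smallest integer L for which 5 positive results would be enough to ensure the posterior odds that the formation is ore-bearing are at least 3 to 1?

3

Prior odds = 0.037/0.963 = 37/963.
Target odds = 3.
Need L⁵ ≥ 3 ÷ (37/963) = 2889/37.
2⁵ = 32 < 2889/37 ≤ 243 = 3⁵, so L = 3.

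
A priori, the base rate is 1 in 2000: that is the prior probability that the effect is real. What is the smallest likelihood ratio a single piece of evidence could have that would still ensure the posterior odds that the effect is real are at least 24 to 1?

Prior odds = 0.0005/0.9995 = 1/1999.
Target odds = 24.
Required Bayes factor = 24 ÷ (1/1999) = 47976.

47976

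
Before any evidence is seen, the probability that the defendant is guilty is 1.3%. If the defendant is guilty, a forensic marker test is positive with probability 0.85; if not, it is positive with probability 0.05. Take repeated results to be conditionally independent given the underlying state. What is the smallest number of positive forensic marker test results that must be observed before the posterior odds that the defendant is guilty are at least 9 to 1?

3

Prior odds = 0.013/0.987 = 13/987.
Likelihood ratio of a positive = 0.85/0.05 = 17.
Target odds = 9.
Need (13/987) × 17ⁿ ≥ 9, i.e. 17ⁿ ≥ 8883/13.
17² = 289 falls short of 8883/13 but 17³ = 4913 reaches it, so n = 3.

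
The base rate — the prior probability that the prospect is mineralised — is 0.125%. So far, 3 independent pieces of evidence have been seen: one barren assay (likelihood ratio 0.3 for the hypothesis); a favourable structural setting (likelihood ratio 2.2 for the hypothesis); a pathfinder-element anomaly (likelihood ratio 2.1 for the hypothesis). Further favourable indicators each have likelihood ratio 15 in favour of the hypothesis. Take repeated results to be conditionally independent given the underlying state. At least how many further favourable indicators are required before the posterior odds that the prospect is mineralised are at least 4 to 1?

3

Prior odds = 0.00125/0.99875 = 1/799.
Combined Bayes factor of the evidence already in hand = 0.3 × 2.2 × 2.1 = 1.386.
Odds after that evidence = (1/799) × 1.386 = 693/399500.
Target odds = 4.
Need 15ⁿ ≥ 4 ÷ (693/399500) = 1598000/693.
15² = 225 falls short of 1598000/693 but 15³ = 3375 reaches it, so n = 3.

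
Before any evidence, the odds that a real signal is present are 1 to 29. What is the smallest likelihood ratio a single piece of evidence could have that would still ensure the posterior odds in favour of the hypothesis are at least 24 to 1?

696

Prior odds = 1/29.
Target odds = 24.
Required Bayes factor = 24 ÷ (1/29) = 696.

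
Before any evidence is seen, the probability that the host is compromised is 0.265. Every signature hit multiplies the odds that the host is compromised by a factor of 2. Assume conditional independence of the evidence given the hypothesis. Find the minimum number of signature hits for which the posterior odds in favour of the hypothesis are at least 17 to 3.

4

Prior odds: 0.265 ÷ 0.735 = 53/147.
Likelihood ratio per signature hit = 2.
Target odds = 17/3.
Require 2ⁿ ≥ 17/3 ÷ (53/147) = 833/53.
2³ = 8 falls short of 833/53 but 2⁴ = 16 reaches it, so n = 4.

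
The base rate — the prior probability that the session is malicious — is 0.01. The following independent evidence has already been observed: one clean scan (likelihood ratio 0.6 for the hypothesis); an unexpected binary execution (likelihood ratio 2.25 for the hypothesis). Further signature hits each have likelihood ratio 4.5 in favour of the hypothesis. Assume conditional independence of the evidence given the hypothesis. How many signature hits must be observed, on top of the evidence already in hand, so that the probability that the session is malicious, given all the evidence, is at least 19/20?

5

Prior odds = 0.01/0.99 = 1/99.
Combined Bayes factor of the evidence already in hand = 0.6 × 2.25 = 1.35.
Odds after that evidence = (1/99) × 1.35 = 3/220.
Target odds = 0.95/0.05 = 19.
Need 4.5ⁿ ≥ 19 ÷ (3/220) = 4180/3.
4.5⁴ = 410.0625 falls short of 4180/3 but 4.5⁵ = 1845.28125 reaches it, so n = 5.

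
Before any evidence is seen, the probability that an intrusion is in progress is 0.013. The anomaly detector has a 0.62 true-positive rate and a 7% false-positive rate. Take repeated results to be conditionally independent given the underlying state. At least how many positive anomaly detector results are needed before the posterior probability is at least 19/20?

4

Prior odds = 0.013/0.987 = 13/987.
Likelihood ratio of a positive result = 0.62/0.07 = 62/7.
Target odds: 0.95 ÷ 0.05 = 19.
Require (62/7)ⁿ ≥ 19 ÷ (13/987) = 18753/13.
(62/7)³ = 238328/343 falls short of 18753/13 but (62/7)⁴ = 14776336/2401 reaches it, so n = 4.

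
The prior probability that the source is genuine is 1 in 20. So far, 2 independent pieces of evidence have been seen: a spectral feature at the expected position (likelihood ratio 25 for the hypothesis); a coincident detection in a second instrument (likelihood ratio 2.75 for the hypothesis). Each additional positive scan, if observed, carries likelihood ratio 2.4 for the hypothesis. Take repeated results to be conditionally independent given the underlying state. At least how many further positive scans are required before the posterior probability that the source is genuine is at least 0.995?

5

Prior odds = 0.05/0.95 = 1/19.
Combined Bayes factor of the evidence already in hand = 25 × 2.75 = 68.75.
Odds after that evidence = (1/19) × 68.75 = 275/76.
Target odds = 0.995/0.005 = 199.
Need 2.4ⁿ ≥ 199 ÷ (275/76) = 15124/275.
2.4⁴ = 33.1776 falls short of 15124/275 but 2.4⁵ = 79.62624 reaches it, so n = 5.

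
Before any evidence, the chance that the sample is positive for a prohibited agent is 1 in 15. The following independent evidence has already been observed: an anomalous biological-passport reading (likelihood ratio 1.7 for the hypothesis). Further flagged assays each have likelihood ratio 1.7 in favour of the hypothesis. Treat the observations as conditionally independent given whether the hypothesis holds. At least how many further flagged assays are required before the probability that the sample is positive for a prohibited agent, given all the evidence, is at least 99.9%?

Prior odds = (1/15)/(14/15) = 1/14.
Bayes factor of the evidence already in hand = 1.7.
Odds after that evidence = (1/14) × 1.7 = 17/140.
Target odds = 0.999/0.001 = 999.
Need 1.7ⁿ ≥ 999 ÷ (17/140) = 139860/17.
1.7¹⁶ ≈4866.12 falls short of 139860/17 but 1.7¹⁷ ≈8272.4 reaches it, so n = 17.

17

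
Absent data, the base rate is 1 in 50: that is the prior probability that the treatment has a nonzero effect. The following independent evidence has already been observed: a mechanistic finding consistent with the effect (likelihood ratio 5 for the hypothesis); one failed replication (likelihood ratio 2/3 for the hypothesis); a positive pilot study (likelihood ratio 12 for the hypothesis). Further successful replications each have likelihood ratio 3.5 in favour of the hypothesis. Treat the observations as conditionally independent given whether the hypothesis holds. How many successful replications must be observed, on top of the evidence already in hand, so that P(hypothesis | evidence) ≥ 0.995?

5

Prior odds = 0.02/0.98 = 1/49.
Combined Bayes factor of the evidence already in hand = 5 × (2/3) × 12 = 40.
Odds after that evidence = (1/49) × 40 = 40/49.
Target odds = 0.995/0.005 = 199.
Need 3.5ⁿ ≥ 199 ÷ (40/49) = 243.775.
3.5⁴ = 150.0625 falls short of 243.775 but 3.5⁵ = 525.21875 reaches it, so n = 5.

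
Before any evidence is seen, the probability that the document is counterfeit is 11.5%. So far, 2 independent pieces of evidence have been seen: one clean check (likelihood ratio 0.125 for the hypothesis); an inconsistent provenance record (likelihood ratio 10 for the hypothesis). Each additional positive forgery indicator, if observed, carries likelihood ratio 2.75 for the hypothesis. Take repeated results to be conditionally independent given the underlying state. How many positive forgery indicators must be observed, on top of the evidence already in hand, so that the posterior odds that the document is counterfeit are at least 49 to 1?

Prior odds = 0.115/0.885 = 23/177.
Combined Bayes factor of the evidence already in hand = 0.125 × 10 = 1.25.
Odds after that evidence = (23/177) × 1.25 = 115/708.
Target odds = 49.
Need 2.75ⁿ ≥ 49 ÷ (115/708) = 34692/115.
2.75⁵ = 161051/1024 falls short of 34692/115 but 2.75⁶ = 1771561/4096 reaches it, so n = 6.

6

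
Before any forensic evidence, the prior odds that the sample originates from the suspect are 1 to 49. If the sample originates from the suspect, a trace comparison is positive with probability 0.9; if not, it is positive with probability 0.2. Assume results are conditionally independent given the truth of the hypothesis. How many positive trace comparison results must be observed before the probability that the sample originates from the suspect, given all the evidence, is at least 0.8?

4

Prior odds = 1/49.
Likelihood ratio of a positive = 0.9/0.2 = 4.5.
Target odds: 0.8 ÷ 0.2 = 4.
Need (1/49) × 4.5ⁿ ≥ 4, i.e. 4.5ⁿ ≥ 196.
4.5³ = 91.125 falls short of 196 but 4.5⁴ = 410.0625 reaches it, so n = 4.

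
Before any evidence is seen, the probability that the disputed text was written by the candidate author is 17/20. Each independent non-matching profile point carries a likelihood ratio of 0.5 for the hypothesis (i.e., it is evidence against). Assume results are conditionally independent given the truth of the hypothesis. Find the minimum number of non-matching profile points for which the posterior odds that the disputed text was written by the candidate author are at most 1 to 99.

Prior odds: 0.85 ÷ 0.15 = 17/3.
Likelihood ratio per non-matching profile point = 0.5.
Target odds = 1/99.
Require 0.5ⁿ ≤ 1/99 ÷ (17/3) = 1/561.
0.5⁹ = 0.001953125 is still above 1/561 but 0.5¹⁰ = 1/1024 is at or below it, so n = 10.

10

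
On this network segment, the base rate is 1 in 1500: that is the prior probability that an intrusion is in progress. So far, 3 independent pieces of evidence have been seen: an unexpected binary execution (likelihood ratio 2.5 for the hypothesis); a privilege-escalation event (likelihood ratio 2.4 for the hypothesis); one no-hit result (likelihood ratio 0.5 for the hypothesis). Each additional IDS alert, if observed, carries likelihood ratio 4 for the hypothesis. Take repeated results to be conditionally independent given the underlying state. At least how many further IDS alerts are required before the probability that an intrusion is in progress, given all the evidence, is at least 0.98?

Prior odds = (1/1500)/(1499/1500) = 1/1499.
Combined Bayes factor of the evidence already in hand = 2.5 × 2.4 × 0.5 = 3.
Odds after that evidence = (1/1499) × 3 = 3/1499.
Target odds = 0.98/0.02 = 49.
Need 4ⁿ ≥ 49 ÷ (3/1499) = 73451/3.
4⁷ = 16384 falls short of 73451/3 but 4⁸ = 65536 reaches it, so n = 8.

8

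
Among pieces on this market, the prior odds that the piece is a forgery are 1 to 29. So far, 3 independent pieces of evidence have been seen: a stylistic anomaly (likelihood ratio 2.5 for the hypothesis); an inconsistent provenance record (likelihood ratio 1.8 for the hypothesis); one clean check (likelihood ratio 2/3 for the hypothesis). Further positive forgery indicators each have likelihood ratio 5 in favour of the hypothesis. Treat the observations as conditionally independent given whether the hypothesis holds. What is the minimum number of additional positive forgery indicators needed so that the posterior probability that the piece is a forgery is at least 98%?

Prior odds = 1/29.
Combined Bayes factor of the evidence already in hand = 2.5 × 1.8 × (2/3) = 3.
Odds after that evidence = (1/29) × 3 = 3/29.
Target odds = 0.98/0.02 = 49.
Need 5ⁿ ≥ 49 ÷ (3/29) = 1421/3.
5³ = 125 falls short of 1421/3 but 5⁴ = 625 reaches it, so n = 4.

4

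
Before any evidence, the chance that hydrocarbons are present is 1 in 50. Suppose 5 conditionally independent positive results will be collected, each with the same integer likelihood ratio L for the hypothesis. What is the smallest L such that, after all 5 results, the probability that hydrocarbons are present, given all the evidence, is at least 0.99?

6

Prior odds = 0.02/0.98 = 1/49.
Target odds = 0.99/0.01 = 99.
Need L⁵ ≥ 99 ÷ (1/49) = 4851.
5⁵ = 3125 < 4851 ≤ 7776 = 6⁵, so L = 6.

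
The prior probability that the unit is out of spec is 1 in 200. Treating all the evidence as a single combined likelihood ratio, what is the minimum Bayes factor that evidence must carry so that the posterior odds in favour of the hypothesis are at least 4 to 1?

Prior odds = 0.005/0.995 = 1/199.
Target odds = 4.
Required Bayes factor = 4 ÷ (1/199) = 796.

796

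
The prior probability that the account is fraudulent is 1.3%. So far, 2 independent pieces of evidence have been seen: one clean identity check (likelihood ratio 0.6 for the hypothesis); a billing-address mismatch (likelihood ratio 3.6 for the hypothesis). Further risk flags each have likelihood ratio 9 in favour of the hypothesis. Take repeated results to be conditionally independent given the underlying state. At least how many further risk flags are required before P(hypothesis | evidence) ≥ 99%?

Prior odds = 0.013/0.987 = 13/987.
Combined Bayes factor of the evidence already in hand = 0.6 × 3.6 = 2.16.
Odds after that evidence = (13/987) × 2.16 = 234/8225.
Target odds = 0.99/0.01 = 99.
Need 9ⁿ ≥ 99 ÷ (234/8225) = 90475/26.
9³ = 729 falls short of 90475/26 but 9⁴ = 6561 reaches it, so n = 4.

4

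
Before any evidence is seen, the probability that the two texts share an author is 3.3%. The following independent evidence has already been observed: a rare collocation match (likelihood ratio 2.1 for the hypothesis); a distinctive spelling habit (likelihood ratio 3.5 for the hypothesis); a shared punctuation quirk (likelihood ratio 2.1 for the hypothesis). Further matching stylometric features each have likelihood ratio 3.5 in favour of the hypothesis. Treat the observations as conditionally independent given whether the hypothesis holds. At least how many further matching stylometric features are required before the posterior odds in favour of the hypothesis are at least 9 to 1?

3

Prior odds = 0.033/0.967 = 33/967.
Combined Bayes factor of the evidence already in hand = 2.1 × 3.5 × 2.1 = 15.435.
Odds after that evidence = (33/967) × 15.435 = 101871/193400.
Target odds = 9.
Need 3.5ⁿ ≥ 9 ÷ (101871/193400) = 193400/11319.
3.5² = 12.25 falls short of 193400/11319 but 3.5³ = 42.875 reaches it, so n = 3.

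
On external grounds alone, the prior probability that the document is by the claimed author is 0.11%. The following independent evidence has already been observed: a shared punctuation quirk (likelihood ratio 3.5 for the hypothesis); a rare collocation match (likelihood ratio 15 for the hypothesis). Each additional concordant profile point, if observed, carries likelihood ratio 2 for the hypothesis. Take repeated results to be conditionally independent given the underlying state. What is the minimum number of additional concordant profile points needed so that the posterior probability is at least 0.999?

Prior odds = 0.0011/0.9989 = 11/9989.
Combined Bayes factor of the evidence already in hand = 3.5 × 15 = 52.5.
Odds after that evidence = (11/9989) × 52.5 = 165/2854.
Target odds = 0.999/0.001 = 999.
Need 2ⁿ ≥ 999 ÷ (165/2854) = 950382/55.
2¹⁴ = 16384 falls short of 950382/55 but 2¹⁵ = 32768 reaches it, so n = 15.

15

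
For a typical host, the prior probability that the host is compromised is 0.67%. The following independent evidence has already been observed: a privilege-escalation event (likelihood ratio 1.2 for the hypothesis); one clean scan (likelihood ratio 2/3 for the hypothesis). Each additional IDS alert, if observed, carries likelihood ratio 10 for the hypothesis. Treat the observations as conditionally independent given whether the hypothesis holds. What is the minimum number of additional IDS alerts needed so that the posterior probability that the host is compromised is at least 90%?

4

Prior odds = 0.0067/0.9933 = 67/9933.
Combined Bayes factor of the evidence already in hand = 1.2 × (2/3) = 0.8.
Odds after that evidence = (67/9933) × 0.8 = 268/49665.
Target odds = 0.9/0.1 = 9.
Need 10ⁿ ≥ 9 ÷ (268/49665) = 446985/268.
10³ = 1000 falls short of 446985/268 but 10⁴ = 10000 reaches it, so n = 4.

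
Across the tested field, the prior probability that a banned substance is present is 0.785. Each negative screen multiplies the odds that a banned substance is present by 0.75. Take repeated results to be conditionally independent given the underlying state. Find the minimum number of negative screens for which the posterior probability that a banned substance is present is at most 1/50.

Prior odds: 0.785 ÷ 0.215 = 157/43.
Likelihood ratio per negative screen = 0.75.
Target odds: 0.02 ÷ 0.98 = 1/49.
Require 0.75ⁿ ≤ 1/49 ÷ (157/43) = 43/7693.
0.75¹⁸ ≈0.00563771 is still above 43/7693 but 0.75¹⁹ ≈0.00422828 is at or below it, so n = 19.

19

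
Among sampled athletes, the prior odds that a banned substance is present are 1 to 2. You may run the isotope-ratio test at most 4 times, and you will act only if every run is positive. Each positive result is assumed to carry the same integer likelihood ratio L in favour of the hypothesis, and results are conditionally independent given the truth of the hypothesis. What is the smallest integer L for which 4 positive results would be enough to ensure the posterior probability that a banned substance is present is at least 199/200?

Prior odds = 0.5.
Target odds = 0.995/0.005 = 199.
Need L⁴ ≥ 199 ÷ 0.5 = 398.
4⁴ = 256 < 398 ≤ 625 = 5⁴, so L = 5.

5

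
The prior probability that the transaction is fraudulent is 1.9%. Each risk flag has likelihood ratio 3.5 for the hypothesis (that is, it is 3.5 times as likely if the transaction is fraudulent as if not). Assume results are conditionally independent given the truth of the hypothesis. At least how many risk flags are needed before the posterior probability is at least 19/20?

6

Prior odds: 0.019 ÷ 0.981 = 19/981.
Likelihood ratio per risk flag = 3.5.
Target odds: 0.95 ÷ 0.05 = 19.
Require 3.5ⁿ ≥ 19 ÷ (19/981) = 981.
3.5⁵ = 525.21875 falls short of 981 but 3.5⁶ = 1838.265625 reaches it, so n = 6.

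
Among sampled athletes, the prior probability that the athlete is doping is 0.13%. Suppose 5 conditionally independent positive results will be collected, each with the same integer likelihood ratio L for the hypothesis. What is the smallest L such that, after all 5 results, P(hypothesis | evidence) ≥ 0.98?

9

Prior odds = 0.0013/0.9987 = 13/9987.
Target odds = 0.98/0.02 = 49.
Need L⁵ ≥ 49 ÷ (13/9987) = 489363/13.
8⁵ = 32768 < 489363/13 ≤ 59049 = 9⁵, so L = 9.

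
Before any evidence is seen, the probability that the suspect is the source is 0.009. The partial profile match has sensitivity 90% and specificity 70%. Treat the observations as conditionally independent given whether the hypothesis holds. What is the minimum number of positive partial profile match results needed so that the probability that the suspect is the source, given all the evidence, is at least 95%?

Prior odds: 0.009 ÷ 0.991 = 9/991.
False-positive rate = 1 − 0.7 = 0.3; likelihood ratio of a positive = 0.9/0.3 = 3.
Target odds: 0.95 ÷ 0.05 = 19.
Need (9/991) × 3ⁿ ≥ 19, i.e. 3ⁿ ≥ 18829/9.
3⁶ = 729 falls short of 18829/9 but 3⁷ = 2187 reaches it, so n = 7.

7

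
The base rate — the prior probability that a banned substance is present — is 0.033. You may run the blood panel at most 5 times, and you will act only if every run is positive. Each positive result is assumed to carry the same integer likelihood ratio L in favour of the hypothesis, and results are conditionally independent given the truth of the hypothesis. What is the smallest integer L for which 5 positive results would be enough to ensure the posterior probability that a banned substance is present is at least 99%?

5

Prior odds = 0.033/0.967 = 33/967.
Target odds = 0.99/0.01 = 99.
Need L⁵ ≥ 99 ÷ (33/967) = 2901.
4⁵ = 1024 < 2901 ≤ 3125 = 5⁵, so L = 5.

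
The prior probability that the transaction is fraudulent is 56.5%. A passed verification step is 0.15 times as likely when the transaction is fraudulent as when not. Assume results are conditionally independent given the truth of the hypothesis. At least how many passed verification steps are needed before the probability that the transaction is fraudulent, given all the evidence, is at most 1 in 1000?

Prior odds: 0.565 ÷ 0.435 = 113/87.
Likelihood ratio per passed verification step = 0.15.
Target posterior odds = 0.001/0.999 = 1/999.
Need (113/87) × 0.15ⁿ ≤ 1/999, i.e. 0.15ⁿ ≤ 29/37629.
0.15³ = 0.003375 is still above 29/37629 but 0.15⁴ = 81/160000 is at or below it, so n = 4.

4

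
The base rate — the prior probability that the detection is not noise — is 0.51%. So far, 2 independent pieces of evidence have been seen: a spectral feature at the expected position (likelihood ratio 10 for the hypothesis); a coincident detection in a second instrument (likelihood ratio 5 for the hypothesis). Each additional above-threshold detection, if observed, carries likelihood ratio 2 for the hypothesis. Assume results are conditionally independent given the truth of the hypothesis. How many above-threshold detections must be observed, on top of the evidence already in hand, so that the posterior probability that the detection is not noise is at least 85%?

5

Prior odds = 0.0051/0.9949 = 51/9949.
Combined Bayes factor of the evidence already in hand = 10 × 5 = 50.
Odds after that evidence = (51/9949) × 50 = 2550/9949.
Target odds = 0.85/0.15 = 17/3.
Need 2ⁿ ≥ 17/3 ÷ (2550/9949) = 9949/450.
2⁴ = 16 falls short of 9949/450 but 2⁵ = 32 reaches it, so n = 5.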